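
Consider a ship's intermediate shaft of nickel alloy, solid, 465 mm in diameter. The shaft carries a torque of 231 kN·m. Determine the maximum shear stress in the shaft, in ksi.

J = πd⁴/32 = π(0.465)⁴/32 = 4.590×10^-3 m⁴.
τ_max = T·r/J = 231000 × 0.233 / 4.590×10^-3 = 1.170×10^7 Pa.

1.70 ksi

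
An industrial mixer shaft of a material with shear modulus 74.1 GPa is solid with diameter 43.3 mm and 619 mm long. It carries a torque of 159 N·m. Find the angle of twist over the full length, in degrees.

J = πd⁴/32 = π(0.0433)⁴/32 = 3.451×10^-7 m⁴.
θ = T·L/(G·J) = 159.0 × 0.619 / (74.1×10⁹ × 3.451×10^-7) = 3.849×10^-3 rad.

0.221°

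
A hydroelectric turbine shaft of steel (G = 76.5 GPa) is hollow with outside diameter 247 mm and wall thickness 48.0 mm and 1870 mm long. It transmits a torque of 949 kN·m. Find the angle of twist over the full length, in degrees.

4.23°

J = π(d_o⁴ − d_i⁴)/32 = π(0.247⁴ − 0.151⁴)/32 = 3.144×10^-4 m⁴.
θ = T·L/(G·J) = 949000 × 1.87 / (76.5×10⁹ × 3.144×10^-4) = 0.07379 rad.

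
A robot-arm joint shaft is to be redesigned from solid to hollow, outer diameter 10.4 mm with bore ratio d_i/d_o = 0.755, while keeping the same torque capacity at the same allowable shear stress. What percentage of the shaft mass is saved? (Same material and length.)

44.1 %

Equal τ_max and T ⇒ the solid shaft needs d_s³ = d_o³(1−k⁴), so d_s = 10.4·(1−0.755⁴)^(1/3) = 9.123 mm.
Area ratio A_h/A_s = d_o²(1−k²)/d_s² = (1−k²)/(1−k⁴)^(2/3) = 0.5587.
Mass saving = 1 − 0.5587 = 44.1 %.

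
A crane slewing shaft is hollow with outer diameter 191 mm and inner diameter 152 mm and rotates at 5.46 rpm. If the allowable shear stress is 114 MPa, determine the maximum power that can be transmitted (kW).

53.4 kW

J = π(d_o⁴ − d_i⁴)/32 = π(0.191⁴ − 0.152⁴)/32 = 7.825×10^-5 m⁴.
T_max = τ_allow·J/r = 1.14×10^8 × 7.825×10^-5 / 0.0955 = 93410 N·m.
ω = 2π·5.46/60 = 0.5718 rad/s, so P_max = T_max·ω = 5.341×10^4 W.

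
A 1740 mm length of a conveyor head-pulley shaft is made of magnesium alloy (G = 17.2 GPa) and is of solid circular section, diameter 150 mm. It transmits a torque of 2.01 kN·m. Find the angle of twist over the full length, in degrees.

J = πd⁴/32 = π(0.150)⁴/32 = 4.970×10^-5 m⁴.
θ = T·L/(G·J) = 2010 × 1.74 / (17.2×10⁹ × 4.970×10^-5) = 4.091×10^-3 rad.

0.234°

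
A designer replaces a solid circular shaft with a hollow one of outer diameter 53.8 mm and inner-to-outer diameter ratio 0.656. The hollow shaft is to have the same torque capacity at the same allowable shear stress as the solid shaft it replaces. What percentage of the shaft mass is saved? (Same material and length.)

34.7 %

Equal τ_max and T ⇒ the solid shaft needs d_s³ = d_o³(1−k⁴), so d_s = 53.8·(1−0.656⁴)^(1/3) = 50.25 mm.
Area ratio A_h/A_s = d_o²(1−k²)/d_s² = (1−k²)/(1−k⁴)^(2/3) = 0.6530.
Mass saving = 1 − 0.6530 = 34.7 %.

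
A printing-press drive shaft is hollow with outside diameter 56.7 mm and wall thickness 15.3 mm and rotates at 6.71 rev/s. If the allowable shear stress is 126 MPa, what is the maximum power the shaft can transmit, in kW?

J = π(d_o⁴ − d_i⁴)/32 = π(0.0567⁴ − 0.0261⁴)/32 = 9.691×10^-7 m⁴.
T_max = τ_allow·J/r = 1.26×10^8 × 9.691×10^-7 / 0.0284 = 4307 N·m.
ω = 2π·6.71 = 42.16 rad/s, so P_max = T_max·ω = 1.816×10^5 W.

182 kW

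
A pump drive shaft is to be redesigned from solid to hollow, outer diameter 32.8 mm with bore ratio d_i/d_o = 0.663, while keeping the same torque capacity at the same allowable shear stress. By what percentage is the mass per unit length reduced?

35.3 %

Equal τ_max and T ⇒ the solid shaft needs d_s³ = d_o³(1−k⁴), so d_s = 32.8·(1−0.663⁴)^(1/3) = 30.53 mm.
Area ratio A_h/A_s = d_o²(1−k²)/d_s² = (1−k²)/(1−k⁴)^(2/3) = 0.6467.
Mass saving = 1 − 0.6467 = 35.3 %.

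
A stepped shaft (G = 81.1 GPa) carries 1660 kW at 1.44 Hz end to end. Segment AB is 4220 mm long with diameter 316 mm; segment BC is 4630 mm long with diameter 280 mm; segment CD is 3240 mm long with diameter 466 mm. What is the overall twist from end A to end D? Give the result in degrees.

1.64°

ω = 2π·1.44 = 9.048 rad/s, so T = P/ω = 1660×10³ / 9.048 = 183500 N·m.
J_AB = π(0.316)⁴/32 = 9.79×10^-4 m⁴; J_BC = π(0.280)⁴/32 = 6.03×10^-4 m⁴; J_CD = π(0.466)⁴/32 = 4.63×10^-3 m⁴.
θ = (T/G)·Σ L_i/J_i = (183500/81.1×10⁹)·(4.22/9.79×10^-4 + 4.63/6.03×10^-4 + 3.24/4.63×10^-3) = 0.02869 rad.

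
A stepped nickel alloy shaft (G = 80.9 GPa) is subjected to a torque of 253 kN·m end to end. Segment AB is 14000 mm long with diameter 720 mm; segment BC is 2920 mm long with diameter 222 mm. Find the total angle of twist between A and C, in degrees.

J_AB = π(0.720)⁴/32 = 0.0264 m⁴; J_BC = π(0.222)⁴/32 = 2.38×10^-4 m⁴.
θ = (T/G)·Σ L_i/J_i = (253000/80.9×10⁹)·(14.0/0.0264 + 2.92/2.38×10^-4) = 0.03995 rad.

2.29°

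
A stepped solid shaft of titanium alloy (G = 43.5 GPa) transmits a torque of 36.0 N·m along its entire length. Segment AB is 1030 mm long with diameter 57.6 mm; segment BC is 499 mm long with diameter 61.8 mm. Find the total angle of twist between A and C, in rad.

J_AB = π(0.0576)⁴/32 = 1.08×10^-6 m⁴; J_BC = π(0.0618)⁴/32 = 1.43×10^-6 m⁴.
θ = (T/G)·Σ L_i/J_i = (36.00/43.5×10⁹)·(1.03/1.08×10^-6 + 0.499/1.43×10^-6) = 1.077×10^-3 rad.

0.00108 rad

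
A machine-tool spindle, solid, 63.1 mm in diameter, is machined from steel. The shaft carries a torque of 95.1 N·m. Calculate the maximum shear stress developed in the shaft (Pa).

J = πd⁴/32 = π(0.0631)⁴/32 = 1.556×10^-6 m⁴.
τ_max = T·r/J = 95.10 × 0.0316 / 1.556×10^-6 = 1.928×10^6 Pa.

1.93e6 Pa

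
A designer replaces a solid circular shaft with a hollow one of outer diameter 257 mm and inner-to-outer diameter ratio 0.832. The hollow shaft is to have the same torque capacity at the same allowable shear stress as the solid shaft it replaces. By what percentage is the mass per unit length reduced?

52.5 %

Equal τ_max and T ⇒ the solid shaft needs d_s³ = d_o³(1−k⁴), so d_s = 257·(1−0.832⁴)^(1/3) = 206.8 mm.
Area ratio A_h/A_s = d_o²(1−k²)/d_s² = (1−k²)/(1−k⁴)^(2/3) = 0.4755.
Mass saving = 1 − 0.4755 = 52.5 %.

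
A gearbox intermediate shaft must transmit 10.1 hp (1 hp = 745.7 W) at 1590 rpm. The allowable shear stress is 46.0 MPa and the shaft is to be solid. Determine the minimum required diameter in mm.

17.1 mm

ω = 2π·1590/60 = 166.5 rad/s, so T = P/ω = 10.1×745.7 / 166.5 = 45.23 N·m.
For a solid shaft τ_max = 16T/(πd³), so d = (16T/(π τ_allow))^(1/3) = (16·45.23/(π·4.60×10^7))^(1/3) = 0.01711 m.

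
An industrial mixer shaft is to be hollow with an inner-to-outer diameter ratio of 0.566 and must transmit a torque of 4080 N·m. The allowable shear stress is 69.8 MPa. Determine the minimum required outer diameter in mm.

69.2 mm

For a hollow shaft with d_i/d_o = 0.566: τ_max = 16T/(π d_o³ (1−k⁴)), so d_o = [16T/(π τ_allow (1−k⁴))]^(1/3) = [16·4080/(π·6.98×10^7·0.8974)]^(1/3) = 0.06923 m.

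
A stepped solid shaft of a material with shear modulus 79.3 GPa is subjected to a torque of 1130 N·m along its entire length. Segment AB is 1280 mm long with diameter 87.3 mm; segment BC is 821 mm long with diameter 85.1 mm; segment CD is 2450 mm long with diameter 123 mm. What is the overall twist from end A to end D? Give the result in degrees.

0.402°

J_AB = π(0.0873)⁴/32 = 5.70×10^-6 m⁴; J_BC = π(0.0851)⁴/32 = 5.15×10^-6 m⁴; J_CD = π(0.123)⁴/32 = 2.25×10^-5 m⁴.
θ = (T/G)·Σ L_i/J_i = (1130/79.3×10⁹)·(1.28/5.70×10^-6 + 0.821/5.15×10^-6 + 2.45/2.25×10^-5) = 7.024×10^-3 rad.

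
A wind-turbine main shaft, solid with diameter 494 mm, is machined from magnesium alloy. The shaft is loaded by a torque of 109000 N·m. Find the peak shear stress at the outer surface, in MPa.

J = πd⁴/32 = π(0.494)⁴/32 = 5.847×10^-3 m⁴.
τ_max = T·r/J = 109000 × 0.247 / 5.847×10^-3 = 4.605×10^6 Pa.

4.60 MPa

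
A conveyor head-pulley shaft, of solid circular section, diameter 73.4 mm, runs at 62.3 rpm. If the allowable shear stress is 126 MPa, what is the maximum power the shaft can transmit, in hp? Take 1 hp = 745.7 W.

85.6 hp

J = πd⁴/32 = π(0.0734)⁴/32 = 2.850×10^-6 m⁴.
T_max = τ_allow·J/r = 1.26×10^8 × 2.850×10^-6 / 0.0367 = 9783 N·m.
ω = 2π·62.3/60 = 6.524 rad/s, so P_max = T_max·ω = 6.383×10^4 W.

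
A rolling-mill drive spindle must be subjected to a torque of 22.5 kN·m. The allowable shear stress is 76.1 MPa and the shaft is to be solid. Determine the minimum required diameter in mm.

115 mm

For a solid shaft τ_max = 16T/(πd³), so d = (16T/(π τ_allow))^(1/3) = (16·22500/(π·7.61×10^7))^(1/3) = 0.1146 m.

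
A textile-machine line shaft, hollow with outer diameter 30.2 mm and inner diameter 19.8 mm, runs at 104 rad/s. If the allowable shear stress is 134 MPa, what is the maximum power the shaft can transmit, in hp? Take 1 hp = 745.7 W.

82.4 hp

J = π(d_o⁴ − d_i⁴)/32 = π(0.0302⁴ − 0.0198⁴)/32 = 6.657×10^-8 m⁴.
T_max = τ_allow·J/r = 1.34×10^8 × 6.657×10^-8 / 0.0151 = 590.8 N·m.
ω = 104 rad/s, so P_max = T_max·ω = 6.144×10^4 W.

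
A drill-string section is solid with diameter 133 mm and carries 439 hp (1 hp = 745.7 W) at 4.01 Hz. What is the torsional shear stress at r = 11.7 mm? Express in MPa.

4.95 MPa

ω = 2π·4.01 = 25.20 rad/s, so T = P/ω = 439×745.7 / 25.20 = 12990 N·m.
J = πd⁴/32 = π(0.133)⁴/32 = 3.072×10^-5 m⁴.
Shear stress varies linearly with radius: τ = T·r/J = 12990 × 0.0117 / 3.072×10^-5 = 4.949×10^6 Pa.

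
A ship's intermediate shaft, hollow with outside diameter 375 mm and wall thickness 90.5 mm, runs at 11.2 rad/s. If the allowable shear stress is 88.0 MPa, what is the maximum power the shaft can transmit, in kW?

J = π(d_o⁴ − d_i⁴)/32 = π(0.375⁴ − 0.194⁴)/32 = 1.802×10^-3 m⁴.
T_max = τ_allow·J/r = 8.80×10^7 × 1.802×10^-3 / 0.188 = 845900 N·m.
ω = 11.2 rad/s, so P_max = T_max·ω = 9.474×10^6 W.

9470 kW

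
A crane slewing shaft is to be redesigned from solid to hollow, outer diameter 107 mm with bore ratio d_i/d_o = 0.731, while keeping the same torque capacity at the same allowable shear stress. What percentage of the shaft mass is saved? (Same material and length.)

Equal τ_max and T ⇒ the solid shaft needs d_s³ = d_o³(1−k⁴), so d_s = 107·(1−0.731⁴)^(1/3) = 95.66 mm.
Area ratio A_h/A_s = d_o²(1−k²)/d_s² = (1−k²)/(1−k⁴)^(2/3) = 0.5826.
Mass saving = 1 − 0.5826 = 41.7 %.

41.7 %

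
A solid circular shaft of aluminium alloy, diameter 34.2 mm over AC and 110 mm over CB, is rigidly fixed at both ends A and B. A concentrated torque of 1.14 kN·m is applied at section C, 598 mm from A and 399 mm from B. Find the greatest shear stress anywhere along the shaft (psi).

629 psi

Compatibility: T_A·a/J_AC = T_B·b/J_CB with T_A + T_B = T₀.
J_AC = 1.34×10^-7 m⁴, J_CB = 1.44×10^-5 m⁴, so T_A = T₀·(J_AC/a)/((J_AC/a)+(J_CB/b)) = 7.063 N·m, T_B = 1133 N·m.
τ in each portion: τ_AC = 8.99×10^5 Pa, τ_CB = 4.34×10^6 Pa; maximum is in CB.
τ_max = T_CB·r/J = 1133·0.0550/1.44×10^-5 = 4.335×10^6 Pa.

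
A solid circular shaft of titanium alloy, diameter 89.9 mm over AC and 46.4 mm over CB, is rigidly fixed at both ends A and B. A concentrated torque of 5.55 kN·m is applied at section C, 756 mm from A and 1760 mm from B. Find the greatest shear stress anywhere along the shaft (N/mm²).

37.8 N/mm²

Compatibility: T_A·a/J_AC = T_B·b/J_CB with T_A + T_B = T₀.
J_AC = 6.41×10^-6 m⁴, J_CB = 4.55×10^-7 m⁴, so T_A = T₀·(J_AC/a)/((J_AC/a)+(J_CB/b)) = 5386 N·m, T_B = 164.2 N·m.
τ in each portion: τ_AC = 3.78×10^7 Pa, τ_CB = 8.37×10^6 Pa; maximum is in AC.
τ_max = T_AC·r/J = 5386·0.0450/6.41×10^-6 = 3.775×10^7 Pa.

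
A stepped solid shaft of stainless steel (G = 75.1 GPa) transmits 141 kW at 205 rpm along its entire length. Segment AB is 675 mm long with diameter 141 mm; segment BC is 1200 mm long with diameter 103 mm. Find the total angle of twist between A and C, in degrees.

ω = 2π·205/60 = 21.47 rad/s, so T = P/ω = 141×10³ / 21.47 = 6568 N·m.
J_AB = π(0.141)⁴/32 = 3.88×10^-5 m⁴; J_BC = π(0.103)⁴/32 = 1.10×10^-5 m⁴.
θ = (T/G)·Σ L_i/J_i = (6568/75.1×10⁹)·(0.675/3.88×10^-5 + 1.20/1.10×10^-5) = 0.01102 rad.

0.631°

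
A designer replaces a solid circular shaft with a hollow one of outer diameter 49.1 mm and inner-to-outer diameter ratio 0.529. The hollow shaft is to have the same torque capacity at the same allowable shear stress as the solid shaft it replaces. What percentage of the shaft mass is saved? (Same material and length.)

24.0 %

Equal τ_max and T ⇒ the solid shaft needs d_s³ = d_o³(1−k⁴), so d_s = 49.1·(1−0.529⁴)^(1/3) = 47.78 mm.
Area ratio A_h/A_s = d_o²(1−k²)/d_s² = (1−k²)/(1−k⁴)^(2/3) = 0.7604.
Mass saving = 1 − 0.7604 = 24.0 %.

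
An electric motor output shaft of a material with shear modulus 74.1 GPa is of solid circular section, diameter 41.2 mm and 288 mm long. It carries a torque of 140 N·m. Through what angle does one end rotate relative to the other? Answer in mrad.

J = πd⁴/32 = π(0.0412)⁴/32 = 2.829×10^-7 m⁴.
θ = T·L/(G·J) = 140.0 × 0.288 / (74.1×10⁹ × 2.829×10^-7) = 1.924×10^-3 rad.

1.92 mrad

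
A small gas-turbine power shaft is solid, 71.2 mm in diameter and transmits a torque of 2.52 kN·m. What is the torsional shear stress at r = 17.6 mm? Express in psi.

J = πd⁴/32 = π(0.0712)⁴/32 = 2.523×10^-6 m⁴.
Shear stress varies linearly with radius: τ = T·r/J = 2520 × 0.0176 / 2.523×10^-6 = 1.758×10^7 Pa.

2550 psi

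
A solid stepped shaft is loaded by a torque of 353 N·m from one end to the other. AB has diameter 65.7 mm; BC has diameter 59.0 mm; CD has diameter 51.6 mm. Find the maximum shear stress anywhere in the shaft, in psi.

Under the same torque, τ_max = 16T/(πd³) is largest where d is smallest — segment CD (d = 51.6 mm).
τ_max = 16·353.0/(π·(0.0516)³) = 1.309×10^7 Pa.

1900 psi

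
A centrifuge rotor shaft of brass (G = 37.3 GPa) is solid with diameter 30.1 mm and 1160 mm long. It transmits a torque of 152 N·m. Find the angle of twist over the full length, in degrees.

J = πd⁴/32 = π(0.0301)⁴/32 = 8.059×10^-8 m⁴.
θ = T·L/(G·J) = 152.0 × 1.16 / (37.3×10⁹ × 8.059×10^-8) = 0.05866 rad.

3.36°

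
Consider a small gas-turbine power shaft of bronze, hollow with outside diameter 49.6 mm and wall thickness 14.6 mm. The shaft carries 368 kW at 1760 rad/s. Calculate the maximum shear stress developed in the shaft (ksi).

ω = 1760 rad/s, so T = P/ω = 368×10³ / 1760 = 209.1 N·m.
J = π(d_o⁴ − d_i⁴)/32 = π(0.0496⁴ − 0.0204⁴)/32 = 5.772×10^-7 m⁴.
τ_max = T·r/J = 209.1 × 0.0248 / 5.772×10^-7 = 8.984×10^6 Pa.

1.30 ksi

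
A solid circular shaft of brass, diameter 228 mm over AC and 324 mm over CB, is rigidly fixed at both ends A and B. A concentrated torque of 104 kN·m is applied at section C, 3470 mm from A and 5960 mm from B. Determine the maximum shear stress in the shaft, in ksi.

1.92 ksi

Compatibility: T_A·a/J_AC = T_B·b/J_CB with T_A + T_B = T₀.
J_AC = 2.65×10^-4 m⁴, J_CB = 1.08×10^-3 m⁴, so T_A = T₀·(J_AC/a)/((J_AC/a)+(J_CB/b)) = 30820 N·m, T_B = 73180 N·m.
τ in each portion: τ_AC = 1.32×10^7 Pa, τ_CB = 1.10×10^7 Pa; maximum is in AC.
τ_max = T_AC·r/J = 30820·0.114/2.65×10^-4 = 1.324×10^7 Pa.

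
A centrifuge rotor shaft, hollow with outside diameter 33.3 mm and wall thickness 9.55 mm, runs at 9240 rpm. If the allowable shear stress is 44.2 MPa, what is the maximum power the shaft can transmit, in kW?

J = π(d_o⁴ − d_i⁴)/32 = π(0.0333⁴ − 0.0142⁴)/32 = 1.167×10^-7 m⁴.
T_max = τ_allow·J/r = 4.42×10^7 × 1.167×10^-7 / 0.0166 = 309.9 N·m.
ω = 2π·9240/60 = 967.6 rad/s, so P_max = T_max·ω = 2.998×10^5 W.

300 kW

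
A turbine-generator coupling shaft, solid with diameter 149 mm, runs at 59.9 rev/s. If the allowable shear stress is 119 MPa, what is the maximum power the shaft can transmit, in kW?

29100 kW

J = πd⁴/32 = π(0.149)⁴/32 = 4.839×10^-5 m⁴.
T_max = τ_allow·J/r = 1.19×10^8 × 4.839×10^-5 / 0.0745 = 77290 N·m.
ω = 2π·59.9 = 376.4 rad/s, so P_max = T_max·ω = 2.909×10^7 W.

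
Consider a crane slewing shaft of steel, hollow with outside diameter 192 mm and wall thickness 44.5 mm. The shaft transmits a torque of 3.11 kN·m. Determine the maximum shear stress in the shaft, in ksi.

0.354 ksi

J = π(d_o⁴ − d_i⁴)/32 = π(0.192⁴ − 0.103⁴)/32 = 1.224×10^-4 m⁴.
τ_max = T·r/J = 3110 × 0.0960 / 1.224×10^-4 = 2.440×10^6 Pa.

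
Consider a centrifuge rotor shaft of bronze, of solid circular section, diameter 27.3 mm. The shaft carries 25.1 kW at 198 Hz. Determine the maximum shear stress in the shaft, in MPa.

ω = 2π·198 = 1244 rad/s, so T = P/ω = 25.1×10³ / 1244 = 20.18 N·m.
J = πd⁴/32 = π(0.0273)⁴/32 = 5.453×10^-8 m⁴.
τ_max = T·r/J = 20.18 × 0.0137 / 5.453×10^-8 = 5.050×10^6 Pa.

5.05 MPa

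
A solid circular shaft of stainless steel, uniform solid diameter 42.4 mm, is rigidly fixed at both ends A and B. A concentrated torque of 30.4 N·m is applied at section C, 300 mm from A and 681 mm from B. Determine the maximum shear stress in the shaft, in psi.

With uniform GJ and both ends fixed, compatibility θ_AC = θ_CB gives T_A·a = T_B·b, together with T_A + T_B = T₀.
T_A = T₀·b/(a+b) = 30.40·681/981.0 = 21.10 N·m; T_B = 9.297 N·m.
τ in each portion: τ_AC = 1.41×10^6 Pa, τ_CB = 6.21×10^5 Pa; maximum is in AC.
τ_max = T_AC·r/J = 21.10·0.0212/3.17×10^-7 = 1.410×10^6 Pa.

205 psi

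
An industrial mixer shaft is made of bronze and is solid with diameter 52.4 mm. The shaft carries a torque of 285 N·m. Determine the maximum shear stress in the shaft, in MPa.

J = πd⁴/32 = π(0.0524)⁴/32 = 7.402×10^-7 m⁴.
τ_max = T·r/J = 285.0 × 0.0262 / 7.402×10^-7 = 1.009×10^7 Pa.

10.1 MPa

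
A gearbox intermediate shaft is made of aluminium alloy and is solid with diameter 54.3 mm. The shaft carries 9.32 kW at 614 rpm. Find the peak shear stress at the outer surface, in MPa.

ω = 2π·614/60 = 64.30 rad/s, so T = P/ω = 9.32×10³ / 64.30 = 145.0 N·m.
J = πd⁴/32 = π(0.0543)⁴/32 = 8.535×10^-7 m⁴.
τ_max = T·r/J = 145.0 × 0.0271 / 8.535×10^-7 = 4.611×10^6 Pa.

4.61 MPa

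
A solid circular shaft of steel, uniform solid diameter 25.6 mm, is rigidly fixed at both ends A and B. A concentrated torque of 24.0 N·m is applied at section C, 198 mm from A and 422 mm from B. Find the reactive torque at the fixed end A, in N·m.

16.3 N·m

With uniform GJ and both ends fixed, compatibility θ_AC = θ_CB gives T_A·a = T_B·b, together with T_A + T_B = T₀.
T_A = T₀·b/(a+b) = 24.00·422/620.0 = 16.34 N·m; T_B = 7.665 N·m.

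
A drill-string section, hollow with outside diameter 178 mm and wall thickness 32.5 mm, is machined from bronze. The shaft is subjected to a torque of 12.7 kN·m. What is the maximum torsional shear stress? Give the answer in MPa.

13.7 MPa

J = π(d_o⁴ − d_i⁴)/32 = π(0.178⁴ − 0.113⁴)/32 = 8.255×10^-5 m⁴.
τ_max = T·r/J = 12700 × 0.0890 / 8.255×10^-5 = 1.369×10^7 Pa.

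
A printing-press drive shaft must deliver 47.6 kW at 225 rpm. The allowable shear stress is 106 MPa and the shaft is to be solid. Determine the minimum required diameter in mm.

46.0 mm

ω = 2π·225/60 = 23.56 rad/s, so T = P/ω = 47.6×10³ / 23.56 = 2020 N·m.
For a solid shaft τ_max = 16T/(πd³), so d = (16T/(π τ_allow))^(1/3) = (16·2020/(π·1.06×10^8))^(1/3) = 0.04596 m.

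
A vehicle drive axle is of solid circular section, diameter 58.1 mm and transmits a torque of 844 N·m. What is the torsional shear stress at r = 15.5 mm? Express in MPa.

J = πd⁴/32 = π(0.0581)⁴/32 = 1.119×10^-6 m⁴.
Shear stress varies linearly with radius: τ = T·r/J = 844.0 × 0.0155 / 1.119×10^-6 = 1.169×10^7 Pa.

11.7 MPa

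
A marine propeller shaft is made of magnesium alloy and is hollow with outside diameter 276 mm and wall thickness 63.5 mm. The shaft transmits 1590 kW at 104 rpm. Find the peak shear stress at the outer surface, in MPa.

ω = 2π·104/60 = 10.89 rad/s, so T = P/ω = 1590×10³ / 10.89 = 146000 N·m.
J = π(d_o⁴ − d_i⁴)/32 = π(0.276⁴ − 0.149⁴)/32 = 5.213×10^-4 m⁴.
τ_max = T·r/J = 146000 × 0.138 / 5.213×10^-4 = 3.865×10^7 Pa.

38.6 MPa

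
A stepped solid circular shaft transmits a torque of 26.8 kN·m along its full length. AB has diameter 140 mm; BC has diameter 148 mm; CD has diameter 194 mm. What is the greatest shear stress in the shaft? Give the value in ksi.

7.21 ksi

Under the same torque, τ_max = 16T/(πd³) is largest where d is smallest — segment AB (d = 140 mm).
τ_max = 16·26800/(π·(0.140)³) = 4.974×10^7 Pa.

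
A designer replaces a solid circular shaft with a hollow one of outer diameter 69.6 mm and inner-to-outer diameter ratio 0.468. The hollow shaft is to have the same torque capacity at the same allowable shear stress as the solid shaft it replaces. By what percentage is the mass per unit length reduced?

19.3 %

Equal τ_max and T ⇒ the solid shaft needs d_s³ = d_o³(1−k⁴), so d_s = 69.6·(1−0.468⁴)^(1/3) = 68.47 mm.
Area ratio A_h/A_s = d_o²(1−k²)/d_s² = (1−k²)/(1−k⁴)^(2/3) = 0.8070.
Mass saving = 1 − 0.8070 = 19.3 %.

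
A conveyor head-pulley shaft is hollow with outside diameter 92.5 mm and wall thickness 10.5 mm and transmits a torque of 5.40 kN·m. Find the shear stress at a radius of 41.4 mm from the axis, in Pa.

J = π(d_o⁴ − d_i⁴)/32 = π(0.0925⁴ − 0.0715⁴)/32 = 4.622×10^-6 m⁴.
Shear stress varies linearly with radius: τ = T·r/J = 5400 × 0.0414 / 4.622×10^-6 = 4.837×10^7 Pa.

4.84e7 Pa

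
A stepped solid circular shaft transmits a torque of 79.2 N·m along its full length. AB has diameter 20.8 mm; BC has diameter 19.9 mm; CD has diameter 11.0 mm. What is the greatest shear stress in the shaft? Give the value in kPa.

Under the same torque, τ_max = 16T/(πd³) is largest where d is smallest — segment CD (d = 11.0 mm).
τ_max = 16·79.20/(π·(0.0110)³) = 3.031×10^8 Pa.

303000 kPa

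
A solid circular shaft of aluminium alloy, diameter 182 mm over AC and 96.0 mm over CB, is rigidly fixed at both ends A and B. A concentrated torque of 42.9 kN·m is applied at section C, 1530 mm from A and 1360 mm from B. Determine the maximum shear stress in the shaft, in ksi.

4.84 ksi

Compatibility: T_A·a/J_AC = T_B·b/J_CB with T_A + T_B = T₀.
J_AC = 1.08×10^-4 m⁴, J_CB = 8.34×10^-6 m⁴, so T_A = T₀·(J_AC/a)/((J_AC/a)+(J_CB/b)) = 39460 N·m, T_B = 3437 N·m.
τ in each portion: τ_AC = 3.33×10^7 Pa, τ_CB = 1.98×10^7 Pa; maximum is in AC.
τ_max = T_AC·r/J = 39460·0.0910/1.08×10^-4 = 3.334×10^7 Pa.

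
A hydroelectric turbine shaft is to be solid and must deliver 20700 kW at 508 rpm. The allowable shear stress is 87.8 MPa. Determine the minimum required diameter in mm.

283 mm

ω = 2π·508/60 = 53.20 rad/s, so T = P/ω = 20700×10³ / 53.20 = 389100 N·m.
For a solid shaft τ_max = 16T/(πd³), so d = (16T/(π τ_allow))^(1/3) = (16·389100/(π·8.78×10^7))^(1/3) = 0.2826 m.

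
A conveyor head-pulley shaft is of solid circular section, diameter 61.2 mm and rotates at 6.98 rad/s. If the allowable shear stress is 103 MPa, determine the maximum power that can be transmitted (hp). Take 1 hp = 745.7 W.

J = πd⁴/32 = π(0.0612)⁴/32 = 1.377×10^-6 m⁴.
T_max = τ_allow·J/r = 1.03×10^8 × 1.377×10^-6 / 0.0306 = 4636 N·m.
ω = 6.98 rad/s, so P_max = T_max·ω = 3.236×10^4 W.

43.4 hp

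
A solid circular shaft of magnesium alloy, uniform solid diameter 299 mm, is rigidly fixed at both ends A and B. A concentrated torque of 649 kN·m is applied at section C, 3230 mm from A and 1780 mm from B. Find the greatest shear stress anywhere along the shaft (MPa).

With uniform GJ and both ends fixed, compatibility θ_AC = θ_CB gives T_A·a = T_B·b, together with T_A + T_B = T₀.
T_A = T₀·b/(a+b) = 649000·1780/5010 = 230600 N·m; T_B = 418400 N·m.
τ in each portion: τ_AC = 4.39×10^7 Pa, τ_CB = 7.97×10^7 Pa; maximum is in CB.
τ_max = T_CB·r/J = 418400·0.149/7.85×10^-4 = 7.972×10^7 Pa.

79.7 MPa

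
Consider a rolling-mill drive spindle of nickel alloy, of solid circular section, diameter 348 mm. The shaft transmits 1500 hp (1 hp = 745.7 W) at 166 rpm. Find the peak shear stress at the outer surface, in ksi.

ω = 2π·166/60 = 17.38 rad/s, so T = P/ω = 1500×745.7 / 17.38 = 64350 N·m.
J = πd⁴/32 = π(0.348)⁴/32 = 1.440×10^-3 m⁴.
τ_max = T·r/J = 64350 × 0.174 / 1.440×10^-3 = 7.776×10^6 Pa.

1.13 ksi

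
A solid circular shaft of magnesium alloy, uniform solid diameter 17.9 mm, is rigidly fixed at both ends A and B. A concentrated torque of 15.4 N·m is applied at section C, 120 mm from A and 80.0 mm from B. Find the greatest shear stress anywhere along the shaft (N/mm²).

8.21 N/mm²

With uniform GJ and both ends fixed, compatibility θ_AC = θ_CB gives T_A·a = T_B·b, together with T_A + T_B = T₀.
T_A = T₀·b/(a+b) = 15.40·80.0/200.0 = 6.160 N·m; T_B = 9.240 N·m.
τ in each portion: τ_AC = 5.47×10^6 Pa, τ_CB = 8.21×10^6 Pa; maximum is in CB.
τ_max = T_CB·r/J = 9.240·0.00895/1.01×10^-8 = 8.205×10^6 Pa.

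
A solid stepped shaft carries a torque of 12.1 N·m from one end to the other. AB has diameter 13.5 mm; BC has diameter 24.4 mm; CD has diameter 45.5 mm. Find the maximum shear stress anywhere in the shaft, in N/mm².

25.0 N/mm²

Under the same torque, τ_max = 16T/(πd³) is largest where d is smallest — segment AB (d = 13.5 mm).
τ_max = 16·12.10/(π·(0.0135)³) = 2.505×10^7 Pa.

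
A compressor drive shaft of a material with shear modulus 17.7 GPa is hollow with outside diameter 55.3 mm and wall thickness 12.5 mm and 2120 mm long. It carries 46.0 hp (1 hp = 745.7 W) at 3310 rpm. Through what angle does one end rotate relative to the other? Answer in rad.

0.0142 rad

ω = 2π·3310/60 = 346.6 rad/s, so T = P/ω = 46.0×745.7 / 346.6 = 98.96 N·m.
J = π(d_o⁴ − d_i⁴)/32 = π(0.0553⁴ − 0.0303⁴)/32 = 8.354×10^-7 m⁴.
θ = T·L/(G·J) = 98.96 × 2.12 / (17.7×10⁹ × 8.354×10^-7) = 0.01419 rad.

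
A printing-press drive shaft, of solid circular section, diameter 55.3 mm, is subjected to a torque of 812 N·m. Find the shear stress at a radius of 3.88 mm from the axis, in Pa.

J = πd⁴/32 = π(0.0553)⁴/32 = 9.181×10^-7 m⁴.
Shear stress varies linearly with radius: τ = T·r/J = 812.0 × 0.00388 / 9.181×10^-7 = 3.432×10^6 Pa.

3.43e6 Pa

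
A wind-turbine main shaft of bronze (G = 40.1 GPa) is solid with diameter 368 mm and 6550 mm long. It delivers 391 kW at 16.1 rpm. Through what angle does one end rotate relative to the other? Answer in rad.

0.0210 rad

ω = 2π·16.1/60 = 1.686 rad/s, so T = P/ω = 391×10³ / 1.686 = 231900 N·m.
J = πd⁴/32 = π(0.368)⁴/32 = 1.800×10^-3 m⁴.
θ = T·L/(G·J) = 231900 × 6.55 / (40.1×10⁹ × 1.800×10^-3) = 0.02104 rad.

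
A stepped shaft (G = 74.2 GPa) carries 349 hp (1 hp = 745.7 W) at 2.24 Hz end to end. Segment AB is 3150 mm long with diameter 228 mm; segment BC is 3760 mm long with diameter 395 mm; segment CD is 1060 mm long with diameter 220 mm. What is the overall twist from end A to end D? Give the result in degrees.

0.258°

ω = 2π·2.24 = 14.07 rad/s, so T = P/ω = 349×745.7 / 14.07 = 18490 N·m.
J_AB = π(0.228)⁴/32 = 2.65×10^-4 m⁴; J_BC = π(0.395)⁴/32 = 2.39×10^-3 m⁴; J_CD = π(0.220)⁴/32 = 2.30×10^-4 m⁴.
θ = (T/G)·Σ L_i/J_i = (18490/74.2×10⁹)·(3.15/2.65×10^-4 + 3.76/2.39×10^-3 + 1.06/2.30×10^-4) = 4.500×10^-3 rad.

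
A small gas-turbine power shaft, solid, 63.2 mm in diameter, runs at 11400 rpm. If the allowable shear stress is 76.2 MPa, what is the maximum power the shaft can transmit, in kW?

4510 kW

J = πd⁴/32 = π(0.0632)⁴/32 = 1.566×10^-6 m⁴.
T_max = τ_allow·J/r = 7.62×10^7 × 1.566×10^-6 / 0.0316 = 3777 N·m.
ω = 2π·11400/60 = 1194 rad/s, so P_max = T_max·ω = 4.509×10^6 W.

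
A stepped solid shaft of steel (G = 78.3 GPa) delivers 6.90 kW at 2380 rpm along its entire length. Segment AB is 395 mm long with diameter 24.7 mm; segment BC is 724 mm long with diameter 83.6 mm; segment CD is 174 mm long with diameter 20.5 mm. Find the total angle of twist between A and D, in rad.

ω = 2π·2380/60 = 249.2 rad/s, so T = P/ω = 6.90×10³ / 249.2 = 27.68 N·m.
J_AB = π(0.0247)⁴/32 = 3.65×10^-8 m⁴; J_BC = π(0.0836)⁴/32 = 4.80×10^-6 m⁴; J_CD = π(0.0205)⁴/32 = 1.73×10^-8 m⁴.
θ = (T/G)·Σ L_i/J_i = (27.68/78.3×10⁹)·(0.395/3.65×10^-8 + 0.724/4.80×10^-6 + 0.174/1.73×10^-8) = 7.424×10^-3 rad.

0.00742 rad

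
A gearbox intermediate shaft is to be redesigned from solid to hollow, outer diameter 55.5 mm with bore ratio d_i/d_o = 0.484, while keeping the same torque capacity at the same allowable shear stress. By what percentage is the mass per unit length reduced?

20.5 %

Equal τ_max and T ⇒ the solid shaft needs d_s³ = d_o³(1−k⁴), so d_s = 55.5·(1−0.484⁴)^(1/3) = 54.47 mm.
Area ratio A_h/A_s = d_o²(1−k²)/d_s² = (1−k²)/(1−k⁴)^(2/3) = 0.7951.
Mass saving = 1 − 0.7951 = 20.5 %.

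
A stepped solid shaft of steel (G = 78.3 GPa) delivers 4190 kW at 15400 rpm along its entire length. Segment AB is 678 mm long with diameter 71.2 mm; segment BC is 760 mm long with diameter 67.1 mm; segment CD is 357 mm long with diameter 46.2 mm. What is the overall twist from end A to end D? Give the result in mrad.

ω = 2π·15400/60 = 1613 rad/s, so T = P/ω = 4190×10³ / 1613 = 2598 N·m.
J_AB = π(0.0712)⁴/32 = 2.52×10^-6 m⁴; J_BC = π(0.0671)⁴/32 = 1.99×10^-6 m⁴; J_CD = π(0.0462)⁴/32 = 4.47×10^-7 m⁴.
θ = (T/G)·Σ L_i/J_i = (2598/78.3×10⁹)·(0.678/2.52×10^-6 + 0.760/1.99×10^-6 + 0.357/4.47×10^-7) = 0.04807 rad.

48.1 mrad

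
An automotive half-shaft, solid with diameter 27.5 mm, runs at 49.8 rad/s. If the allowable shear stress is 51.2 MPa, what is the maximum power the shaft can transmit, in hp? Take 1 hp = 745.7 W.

14.0 hp

J = πd⁴/32 = π(0.0275)⁴/32 = 5.615×10^-8 m⁴.
T_max = τ_allow·J/r = 5.12×10^7 × 5.615×10^-8 / 0.0138 = 209.1 N·m.
ω = 49.8 rad/s, so P_max = T_max·ω = 1.041×10^4 W.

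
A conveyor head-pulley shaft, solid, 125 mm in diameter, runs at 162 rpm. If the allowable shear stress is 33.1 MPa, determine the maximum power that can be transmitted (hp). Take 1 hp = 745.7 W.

289 hp

J = πd⁴/32 = π(0.125)⁴/32 = 2.397×10^-5 m⁴.
T_max = τ_allow·J/r = 3.31×10^7 × 2.397×10^-5 / 0.0625 = 12690 N·m.
ω = 2π·162/60 = 16.96 rad/s, so P_max = T_max·ω = 2.153×10^5 W.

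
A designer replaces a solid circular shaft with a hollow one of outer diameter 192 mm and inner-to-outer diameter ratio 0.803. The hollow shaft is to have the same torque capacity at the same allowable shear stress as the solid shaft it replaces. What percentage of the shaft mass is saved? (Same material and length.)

Equal τ_max and T ⇒ the solid shaft needs d_s³ = d_o³(1−k⁴), so d_s = 192·(1−0.803⁴)^(1/3) = 160.5 mm.
Area ratio A_h/A_s = d_o²(1−k²)/d_s² = (1−k²)/(1−k⁴)^(2/3) = 0.5082.
Mass saving = 1 − 0.5082 = 49.2 %.

49.2 %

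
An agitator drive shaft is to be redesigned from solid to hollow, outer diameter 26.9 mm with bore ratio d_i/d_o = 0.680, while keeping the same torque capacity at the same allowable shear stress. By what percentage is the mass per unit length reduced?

Equal τ_max and T ⇒ the solid shaft needs d_s³ = d_o³(1−k⁴), so d_s = 26.9·(1−0.680⁴)^(1/3) = 24.83 mm.
Area ratio A_h/A_s = d_o²(1−k²)/d_s² = (1−k²)/(1−k⁴)^(2/3) = 0.6311.
Mass saving = 1 − 0.6311 = 36.9 %.

36.9 %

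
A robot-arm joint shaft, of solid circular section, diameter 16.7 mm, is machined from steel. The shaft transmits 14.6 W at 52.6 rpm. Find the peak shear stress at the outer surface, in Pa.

2.90e6 Pa

ω = 2π·52.6/60 = 5.508 rad/s, so T = P/ω = 14.6 / 5.508 = 2.651 N·m.
J = πd⁴/32 = π(0.0167)⁴/32 = 7.636×10^-9 m⁴.
τ_max = T·r/J = 2.651 × 0.00835 / 7.636×10^-9 = 2.898×10^6 Pa.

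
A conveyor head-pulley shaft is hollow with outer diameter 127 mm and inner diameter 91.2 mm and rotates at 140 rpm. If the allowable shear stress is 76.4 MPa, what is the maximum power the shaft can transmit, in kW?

331 kW

J = π(d_o⁴ − d_i⁴)/32 = π(0.127⁴ − 0.0912⁴)/32 = 1.875×10^-5 m⁴.
T_max = τ_allow·J/r = 7.64×10^7 × 1.875×10^-5 / 0.0635 = 22560 N·m.
ω = 2π·140/60 = 14.66 rad/s, so P_max = T_max·ω = 3.307×10^5 W.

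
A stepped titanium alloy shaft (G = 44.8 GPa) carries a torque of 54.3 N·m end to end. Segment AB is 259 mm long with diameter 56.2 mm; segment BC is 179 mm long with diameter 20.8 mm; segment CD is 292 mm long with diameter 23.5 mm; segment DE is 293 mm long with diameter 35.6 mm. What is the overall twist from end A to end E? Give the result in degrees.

1.50°

J_AB = π(0.0562)⁴/32 = 9.79×10^-7 m⁴; J_BC = π(0.0208)⁴/32 = 1.84×10^-8 m⁴; J_CD = π(0.0235)⁴/32 = 2.99×10^-8 m⁴; J_DE = π(0.0356)⁴/32 = 1.58×10^-7 m⁴.
θ = (T/G)·Σ L_i/J_i = (54.30/44.8×10⁹)·(0.259/9.79×10^-7 + 0.179/1.84×10^-8 + 0.292/2.99×10^-8 + 0.293/1.58×10^-7) = 0.02620 rad.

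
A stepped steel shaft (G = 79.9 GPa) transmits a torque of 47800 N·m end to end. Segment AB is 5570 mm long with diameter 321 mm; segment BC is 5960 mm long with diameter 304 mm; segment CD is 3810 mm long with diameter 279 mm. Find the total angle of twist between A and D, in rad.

J_AB = π(0.321)⁴/32 = 1.04×10^-3 m⁴; J_BC = π(0.304)⁴/32 = 8.38×10^-4 m⁴; J_CD = π(0.279)⁴/32 = 5.95×10^-4 m⁴.
θ = (T/G)·Σ L_i/J_i = (47800/79.9×10⁹)·(5.57/1.04×10^-3 + 5.96/8.38×10^-4 + 3.81/5.95×10^-4) = 0.01128 rad.

0.0113 rad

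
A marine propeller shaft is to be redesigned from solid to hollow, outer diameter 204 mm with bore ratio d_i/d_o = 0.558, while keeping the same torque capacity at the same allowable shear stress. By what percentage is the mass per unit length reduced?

Equal τ_max and T ⇒ the solid shaft needs d_s³ = d_o³(1−k⁴), so d_s = 204·(1−0.558⁴)^(1/3) = 197.2 mm.
Area ratio A_h/A_s = d_o²(1−k²)/d_s² = (1−k²)/(1−k⁴)^(2/3) = 0.7371.
Mass saving = 1 − 0.7371 = 26.3 %.

26.3 %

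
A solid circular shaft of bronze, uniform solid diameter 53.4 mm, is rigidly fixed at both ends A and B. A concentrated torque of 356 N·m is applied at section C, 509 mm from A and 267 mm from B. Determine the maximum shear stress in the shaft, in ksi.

1.13 ksi

With uniform GJ and both ends fixed, compatibility θ_AC = θ_CB gives T_A·a = T_B·b, together with T_A + T_B = T₀.
T_A = T₀·b/(a+b) = 356.0·267/776.0 = 122.5 N·m; T_B = 233.5 N·m.
τ in each portion: τ_AC = 4.10×10^6 Pa, τ_CB = 7.81×10^6 Pa; maximum is in CB.
τ_max = T_CB·r/J = 233.5·0.0267/7.98×10^-7 = 7.810×10^6 Pa.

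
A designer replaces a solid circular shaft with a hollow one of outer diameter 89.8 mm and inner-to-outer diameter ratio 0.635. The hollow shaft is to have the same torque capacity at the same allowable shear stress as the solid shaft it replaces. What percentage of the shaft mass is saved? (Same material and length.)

Equal τ_max and T ⇒ the solid shaft needs d_s³ = d_o³(1−k⁴), so d_s = 89.8·(1−0.635⁴)^(1/3) = 84.64 mm.
Area ratio A_h/A_s = d_o²(1−k²)/d_s² = (1−k²)/(1−k⁴)^(2/3) = 0.6717.
Mass saving = 1 − 0.6717 = 32.8 %.

32.8 %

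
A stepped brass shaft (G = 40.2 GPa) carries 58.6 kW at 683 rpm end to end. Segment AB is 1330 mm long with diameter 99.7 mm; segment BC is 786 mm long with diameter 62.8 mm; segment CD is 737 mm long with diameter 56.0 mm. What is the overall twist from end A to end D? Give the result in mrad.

ω = 2π·683/60 = 71.52 rad/s, so T = P/ω = 58.6×10³ / 71.52 = 819.3 N·m.
J_AB = π(0.0997)⁴/32 = 9.70×10^-6 m⁴; J_BC = π(0.0628)⁴/32 = 1.53×10^-6 m⁴; J_CD = π(0.0560)⁴/32 = 9.65×10^-7 m⁴.
θ = (T/G)·Σ L_i/J_i = (819.3/40.2×10⁹)·(1.33/9.70×10^-6 + 0.786/1.53×10^-6 + 0.737/9.65×10^-7) = 0.02884 rad.

28.8 mrad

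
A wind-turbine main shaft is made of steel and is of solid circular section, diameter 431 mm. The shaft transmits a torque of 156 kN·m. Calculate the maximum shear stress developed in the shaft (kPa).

9920 kPa

J = πd⁴/32 = π(0.431)⁴/32 = 3.388×10^-3 m⁴.
τ_max = T·r/J = 156000 × 0.215 / 3.388×10^-3 = 9.923×10^6 Pa.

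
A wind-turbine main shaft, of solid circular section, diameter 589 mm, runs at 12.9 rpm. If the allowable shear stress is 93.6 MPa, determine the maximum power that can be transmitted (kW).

5070 kW

J = πd⁴/32 = π(0.589)⁴/32 = 0.01182 m⁴.
T_max = τ_allow·J/r = 9.36×10^7 × 0.01182 / 0.294 = 3.755e6 N·m.
ω = 2π·12.9/60 = 1.351 rad/s, so P_max = T_max·ω = 5.073×10^6 W.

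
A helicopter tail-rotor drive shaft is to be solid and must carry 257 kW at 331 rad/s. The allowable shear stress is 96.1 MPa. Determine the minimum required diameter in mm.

ω = 331 rad/s, so T = P/ω = 257×10³ / 331.0 = 776.4 N·m.
For a solid shaft τ_max = 16T/(πd³), so d = (16T/(π τ_allow))^(1/3) = (16·776.4/(π·9.61×10^7))^(1/3) = 0.03452 m.

34.5 mm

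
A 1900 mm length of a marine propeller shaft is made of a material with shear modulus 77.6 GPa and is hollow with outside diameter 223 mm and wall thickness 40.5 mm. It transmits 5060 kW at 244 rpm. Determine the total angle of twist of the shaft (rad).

ω = 2π·244/60 = 25.55 rad/s, so T = P/ω = 5060×10³ / 25.55 = 198000 N·m.
J = π(d_o⁴ − d_i⁴)/32 = π(0.223⁴ − 0.142⁴)/32 = 2.029×10^-4 m⁴.
θ = T·L/(G·J) = 198000 × 1.90 / (77.6×10⁹ × 2.029×10^-4) = 0.02390 rad.

0.0239 rad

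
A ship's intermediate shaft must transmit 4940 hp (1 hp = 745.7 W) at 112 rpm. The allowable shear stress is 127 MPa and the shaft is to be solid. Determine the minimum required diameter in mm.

ω = 2π·112/60 = 11.73 rad/s, so T = P/ω = 4940×745.7 / 11.73 = 314100 N·m.
For a solid shaft τ_max = 16T/(πd³), so d = (16T/(π τ_allow))^(1/3) = (16·314100/(π·1.27×10^8))^(1/3) = 0.2327 m.

233 mm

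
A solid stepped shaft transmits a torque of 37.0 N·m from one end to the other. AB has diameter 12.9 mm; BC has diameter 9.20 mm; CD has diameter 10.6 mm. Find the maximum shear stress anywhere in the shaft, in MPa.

Under the same torque, τ_max = 16T/(πd³) is largest where d is smallest — segment BC (d = 9.20 mm).
τ_max = 16·37.00/(π·(0.00920)³) = 2.420×10^8 Pa.

242 MPa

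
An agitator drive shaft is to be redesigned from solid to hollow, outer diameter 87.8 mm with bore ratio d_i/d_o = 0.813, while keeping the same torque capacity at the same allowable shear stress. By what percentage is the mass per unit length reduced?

50.3 %

Equal τ_max and T ⇒ the solid shaft needs d_s³ = d_o³(1−k⁴), so d_s = 87.8·(1−0.813⁴)^(1/3) = 72.50 mm.
Area ratio A_h/A_s = d_o²(1−k²)/d_s² = (1−k²)/(1−k⁴)^(2/3) = 0.4972.
Mass saving = 1 − 0.4972 = 50.3 %.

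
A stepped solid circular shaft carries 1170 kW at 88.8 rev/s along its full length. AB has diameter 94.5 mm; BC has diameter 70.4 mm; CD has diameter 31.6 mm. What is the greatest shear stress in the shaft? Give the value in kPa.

ω = 2π·88.8 = 557.9 rad/s, so T = P/ω = 1170×10³ / 557.9 = 2097 N·m.
Under the same torque, τ_max = 16T/(πd³) is largest where d is smallest — segment CD (d = 31.6 mm).
τ_max = 16·2097/(π·(0.0316)³) = 3.385×10^8 Pa.

338000 kPa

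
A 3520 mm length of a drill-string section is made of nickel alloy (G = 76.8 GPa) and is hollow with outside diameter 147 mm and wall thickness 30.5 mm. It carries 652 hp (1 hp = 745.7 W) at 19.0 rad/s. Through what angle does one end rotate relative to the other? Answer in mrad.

29.0 mrad

ω = 19.0 rad/s, so T = P/ω = 652×745.7 / 19.00 = 25590 N·m.
J = π(d_o⁴ − d_i⁴)/32 = π(0.147⁴ − 0.0860⁴)/32 = 4.047×10^-5 m⁴.
θ = T·L/(G·J) = 25590 × 3.52 / (76.8×10⁹ × 4.047×10^-5) = 0.02898 rad.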